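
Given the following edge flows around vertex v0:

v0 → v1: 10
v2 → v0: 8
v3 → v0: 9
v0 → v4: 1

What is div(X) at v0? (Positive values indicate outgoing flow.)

Divergence = sum of outgoing flows = 10 + (-8) + (-9) + 1 = -6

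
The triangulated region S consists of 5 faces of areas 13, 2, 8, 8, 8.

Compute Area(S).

13 + 2 + 8 + 8 + 8 = 39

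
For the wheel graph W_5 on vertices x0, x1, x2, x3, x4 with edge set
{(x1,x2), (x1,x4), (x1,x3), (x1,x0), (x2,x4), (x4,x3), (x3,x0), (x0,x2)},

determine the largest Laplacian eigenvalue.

The wheel W_5 is the join K_1 ∨ C_4 (a hub joined to every vertex of a cycle of length 4). For a join G ∨ H (G on p vertices, H on q vertices) the Laplacian spectrum is 0, p+q, the eigenvalues of L(G) other than one 0 each shifted by +q, and the eigenvalues of L(H) other than one 0 each shifted by +p. With G = K_1 (p = 1, nothing left after dropping its 0) and H = C_4 (q = 4, eigenvalues 2 − 2cos(2πk/4), k = 0, …, 3; drop k = 0), the spectrum of W_5 is 0, 5, and 1 + (2 − 2cos(2πk/4)) = 3 − 2cos(2πk/4) for k = 1, …, 3:
k=1: 3 − 2cos(π/2) = 3.0; k=2: 3 − 2cos(π) = 5.0; k=3: 3 − 2cos(3π/2) = 3.0.
Laplacian eigenvalues: [0.0, 3.0, 3.0, 5.0, 5.0]. Largest eigenvalue (spectral radius) = 5.0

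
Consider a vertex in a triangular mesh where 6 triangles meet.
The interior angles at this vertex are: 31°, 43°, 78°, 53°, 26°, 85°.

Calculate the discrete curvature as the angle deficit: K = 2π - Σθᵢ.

Sum of angles = 316°. K = 360° - 316° = 44° = 11π/45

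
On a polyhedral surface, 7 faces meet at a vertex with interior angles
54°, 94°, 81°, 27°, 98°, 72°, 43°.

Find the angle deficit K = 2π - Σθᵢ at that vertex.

Sum of angles = 469°. K = 360° - 469° = -109° = -109π/180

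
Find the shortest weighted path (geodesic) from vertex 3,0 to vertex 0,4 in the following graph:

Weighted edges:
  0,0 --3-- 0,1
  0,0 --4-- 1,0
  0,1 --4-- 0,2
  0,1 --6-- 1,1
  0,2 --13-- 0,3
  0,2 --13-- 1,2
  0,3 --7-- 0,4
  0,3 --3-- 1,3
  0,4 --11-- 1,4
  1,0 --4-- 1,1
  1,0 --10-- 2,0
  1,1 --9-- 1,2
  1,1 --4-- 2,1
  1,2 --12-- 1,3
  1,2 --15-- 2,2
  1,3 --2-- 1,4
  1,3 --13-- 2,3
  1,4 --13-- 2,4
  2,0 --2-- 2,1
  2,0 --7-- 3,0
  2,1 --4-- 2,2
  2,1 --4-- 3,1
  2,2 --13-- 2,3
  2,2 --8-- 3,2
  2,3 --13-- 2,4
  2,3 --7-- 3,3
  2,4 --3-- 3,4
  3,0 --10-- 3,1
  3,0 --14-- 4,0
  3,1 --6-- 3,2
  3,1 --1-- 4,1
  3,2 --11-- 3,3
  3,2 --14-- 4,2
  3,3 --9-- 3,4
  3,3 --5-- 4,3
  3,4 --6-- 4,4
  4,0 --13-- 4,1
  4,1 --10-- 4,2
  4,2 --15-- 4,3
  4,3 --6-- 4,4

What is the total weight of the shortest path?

Shortest path: 3,0 → 2,0 → 2,1 → 1,1 → 0,1 → 0,2 → 0,3 → 0,4, total weight = 43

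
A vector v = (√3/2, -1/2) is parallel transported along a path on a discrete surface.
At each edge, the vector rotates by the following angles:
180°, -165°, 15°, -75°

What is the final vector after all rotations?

Total rotation: 180° + (-165°) + 15° + (-75°) = -45°. Final vector: (0.2588, -0.9659)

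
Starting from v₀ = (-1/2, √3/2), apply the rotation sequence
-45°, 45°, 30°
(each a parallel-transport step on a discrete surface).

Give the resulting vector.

Total rotation: (-45°) + 45° + 30° = 30°. Final vector: (-0.8660, 0.5000)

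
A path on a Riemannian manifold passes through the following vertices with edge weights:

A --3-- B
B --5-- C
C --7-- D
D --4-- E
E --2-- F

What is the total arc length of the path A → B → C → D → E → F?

Arc length = 3 + 5 + 7 + 4 + 2 = 21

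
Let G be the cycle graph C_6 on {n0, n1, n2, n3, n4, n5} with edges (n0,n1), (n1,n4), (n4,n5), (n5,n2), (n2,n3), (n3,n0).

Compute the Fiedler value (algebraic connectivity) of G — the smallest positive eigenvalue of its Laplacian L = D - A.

The cycle graph C_n has Laplacian eigenvalues λ_k = 2 − 2cos(2πk/n), k = 0, 1, …, n−1. Here n = 6:
k=0: 2 − 2cos(0) = 0.0; k=1: 2 − 2cos(π/3) = 1.0; k=2: 2 − 2cos(2π/3) = 3.0; k=3: 2 − 2cos(π) = 4.0; k=4: 2 − 2cos(4π/3) = 3.0; k=5: 2 − 2cos(5π/3) = 1.0.
Laplacian eigenvalues: [0.0, 1.0, 1.0, 3.0, 3.0, 4.0]. Algebraic connectivity (smallest non-zero eigenvalue) = 1.0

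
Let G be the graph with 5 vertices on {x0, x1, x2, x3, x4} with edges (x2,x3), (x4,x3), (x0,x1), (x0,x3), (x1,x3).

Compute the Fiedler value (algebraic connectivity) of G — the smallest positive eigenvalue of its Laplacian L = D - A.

Degrees: deg(x0) = 2, deg(x1) = 2, deg(x2) = 1, deg(x3) = 4, deg(x4) = 1.
L = D − A with rows/columns ordered (x0, x1, x2, x3, x4):
  [ 2, -1,  0, -1,  0]
  [-1,  2,  0, -1,  0]
  [ 0,  0,  1, -1,  0]
  [-1, -1, -1,  4, -1]
  [ 0,  0,  0, -1,  1]
Characteristic polynomial: det(λI − L) = λ(λ − 1)²(λ − 3)(λ − 5).
Roots: λ = 0; (λ − 1) = 0 ⇒ λ = 1 (multiplicity 2); (λ − 3) = 0 ⇒ λ = 3; (λ − 5) = 0 ⇒ λ = 5.
(Check: the roots sum (with multiplicity) to 10, matching trace L = Σdeg = 2·5 = 10.)
Laplacian eigenvalues: [0.0, 1.0, 1.0, 3.0, 5.0]. Algebraic connectivity (smallest non-zero eigenvalue) = 1.0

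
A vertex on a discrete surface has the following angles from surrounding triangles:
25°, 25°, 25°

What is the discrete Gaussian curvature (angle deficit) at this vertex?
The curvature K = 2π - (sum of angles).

Sum of angles = 75°. K = 360° - 75° = 285° = 19π/12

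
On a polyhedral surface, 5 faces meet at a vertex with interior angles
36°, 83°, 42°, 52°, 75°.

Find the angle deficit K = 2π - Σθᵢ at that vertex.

Sum of angles = 288°. K = 360° - 288° = 72° = 2π/5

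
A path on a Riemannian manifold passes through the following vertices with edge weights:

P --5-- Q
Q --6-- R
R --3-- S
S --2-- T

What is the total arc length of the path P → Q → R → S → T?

Arc length = 5 + 6 + 3 + 2 = 16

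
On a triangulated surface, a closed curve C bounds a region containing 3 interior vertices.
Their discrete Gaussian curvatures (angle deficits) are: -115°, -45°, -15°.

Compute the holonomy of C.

Holonomy = total enclosed curvature = (-115°) + (-45°) + (-15°) = -175°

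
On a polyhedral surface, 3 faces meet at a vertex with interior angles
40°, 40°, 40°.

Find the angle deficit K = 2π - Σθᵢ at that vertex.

Sum of angles = 120°. K = 360° - 120° = 240° = 4π/3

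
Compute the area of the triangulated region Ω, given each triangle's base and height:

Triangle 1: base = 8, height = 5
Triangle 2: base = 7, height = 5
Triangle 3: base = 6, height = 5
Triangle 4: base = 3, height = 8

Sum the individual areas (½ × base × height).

(1/2)×8×5 + (1/2)×7×5 + (1/2)×6×5 + (1/2)×3×8 = 64.5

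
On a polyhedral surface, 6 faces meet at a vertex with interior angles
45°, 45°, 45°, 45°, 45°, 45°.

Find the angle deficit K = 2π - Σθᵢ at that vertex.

Sum of angles = 270°. K = 360° - 270° = 90° = π/2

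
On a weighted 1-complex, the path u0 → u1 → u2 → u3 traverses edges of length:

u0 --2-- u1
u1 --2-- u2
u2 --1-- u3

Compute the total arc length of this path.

Arc length = 2 + 2 + 1 = 5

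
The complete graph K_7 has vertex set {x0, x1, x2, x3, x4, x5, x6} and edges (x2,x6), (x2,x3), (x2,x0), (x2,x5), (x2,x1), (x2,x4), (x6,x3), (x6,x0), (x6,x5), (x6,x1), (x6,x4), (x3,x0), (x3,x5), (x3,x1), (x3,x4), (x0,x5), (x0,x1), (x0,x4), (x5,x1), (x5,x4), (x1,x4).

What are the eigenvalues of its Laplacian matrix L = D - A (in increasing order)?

For the complete graph K_n, L = nI − J (J = all-ones matrix). J has eigenvalues n (once, eigenvector 𝟙) and 0 (multiplicity n−1), so L has eigenvalues 0 (once) and n (multiplicity n−1). Here n = 7: eigenvalue 0 once and 7 with multiplicity 6.
Laplacian eigenvalues (increasing order): [0.0, 7.0, 7.0, 7.0, 7.0, 7.0, 7.0]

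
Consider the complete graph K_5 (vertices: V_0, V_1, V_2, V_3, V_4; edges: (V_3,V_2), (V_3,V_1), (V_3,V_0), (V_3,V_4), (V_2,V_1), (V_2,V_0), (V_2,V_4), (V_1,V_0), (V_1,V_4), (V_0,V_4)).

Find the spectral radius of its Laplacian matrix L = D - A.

For the complete graph K_n, L = nI − J (J = all-ones matrix). J has eigenvalues n (once, eigenvector 𝟙) and 0 (multiplicity n−1), so L has eigenvalues 0 (once) and n (multiplicity n−1). Here n = 5: eigenvalue 0 once and 5 with multiplicity 4.
Laplacian eigenvalues: [0.0, 5.0, 5.0, 5.0, 5.0]. Largest eigenvalue (spectral radius) = 5.0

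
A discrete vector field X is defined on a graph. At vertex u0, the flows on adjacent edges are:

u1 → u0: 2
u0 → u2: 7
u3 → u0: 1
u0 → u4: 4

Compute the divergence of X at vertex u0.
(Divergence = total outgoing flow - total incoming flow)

Divergence = sum of outgoing flows = (-2) + 7 + (-1) + 4 = 8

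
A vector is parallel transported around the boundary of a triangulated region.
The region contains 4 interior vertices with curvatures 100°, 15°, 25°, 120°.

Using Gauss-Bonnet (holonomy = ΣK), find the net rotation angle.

Holonomy = total enclosed curvature = 100° + 15° + 25° + 120° = 260°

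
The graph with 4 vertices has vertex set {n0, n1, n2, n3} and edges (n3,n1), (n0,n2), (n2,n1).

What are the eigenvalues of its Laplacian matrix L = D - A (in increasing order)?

Degrees: deg(n0) = 1, deg(n1) = 2, deg(n2) = 2, deg(n3) = 1.
L = D − A with rows/columns ordered (n0, n1, n2, n3):
  [ 1,  0, -1,  0]
  [ 0,  2, -1, -1]
  [-1, -1,  2,  0]
  [ 0, -1,  0,  1]
Characteristic polynomial: det(λI − L) = λ(λ² − 4λ + 2)(λ − 2).
Roots: λ = 0; (λ² − 4λ + 2) = 0 ⇒ λ = 2 ± √2 ≈ 0.5858, 3.4142; (λ − 2) = 0 ⇒ λ = 2.
(Check: the roots sum (with multiplicity) to 6, matching trace L = Σdeg = 2·3 = 6.)
Laplacian eigenvalues (increasing order): [0.0, 0.5858, 2.0, 3.4142]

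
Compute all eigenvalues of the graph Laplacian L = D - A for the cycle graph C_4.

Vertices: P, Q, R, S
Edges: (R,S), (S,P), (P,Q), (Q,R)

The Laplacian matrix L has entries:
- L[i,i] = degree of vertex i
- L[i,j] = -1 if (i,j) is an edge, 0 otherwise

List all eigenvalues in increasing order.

The cycle graph C_n has Laplacian eigenvalues λ_k = 2 − 2cos(2πk/n), k = 0, 1, …, n−1. Here n = 4:
k=0: 2 − 2cos(0) = 0.0; k=1: 2 − 2cos(π/2) = 2.0; k=2: 2 − 2cos(π) = 4.0; k=3: 2 − 2cos(3π/2) = 2.0.
Laplacian eigenvalues (increasing order): [0.0, 2.0, 2.0, 4.0]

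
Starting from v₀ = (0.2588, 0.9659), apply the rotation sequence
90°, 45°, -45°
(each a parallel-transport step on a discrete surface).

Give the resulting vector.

Total rotation: 90° + 45° + (-45°) = 90°. Final vector: (-0.9659, 0.2588)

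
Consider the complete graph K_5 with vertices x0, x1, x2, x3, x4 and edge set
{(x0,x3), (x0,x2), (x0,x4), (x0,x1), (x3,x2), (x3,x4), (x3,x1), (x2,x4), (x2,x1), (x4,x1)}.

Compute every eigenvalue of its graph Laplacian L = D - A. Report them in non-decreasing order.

For the complete graph K_n, L = nI − J (J = all-ones matrix). J has eigenvalues n (once, eigenvector 𝟙) and 0 (multiplicity n−1), so L has eigenvalues 0 (once) and n (multiplicity n−1). Here n = 5: eigenvalue 0 once and 5 with multiplicity 4.
Laplacian eigenvalues (increasing order): [0.0, 5.0, 5.0, 5.0, 5.0]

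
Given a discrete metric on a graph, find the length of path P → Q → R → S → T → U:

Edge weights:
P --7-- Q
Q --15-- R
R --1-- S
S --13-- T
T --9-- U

Arc length = 7 + 15 + 1 + 13 + 9 = 45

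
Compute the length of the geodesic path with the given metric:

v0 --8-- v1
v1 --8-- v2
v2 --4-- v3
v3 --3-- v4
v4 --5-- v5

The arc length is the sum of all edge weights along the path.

Arc length = 8 + 8 + 4 + 3 + 5 = 28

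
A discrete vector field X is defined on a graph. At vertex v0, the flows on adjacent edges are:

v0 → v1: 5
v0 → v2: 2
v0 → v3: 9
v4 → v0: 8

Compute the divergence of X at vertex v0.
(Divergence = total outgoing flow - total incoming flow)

Divergence = sum of outgoing flows = 5 + 2 + 9 + (-8) = 8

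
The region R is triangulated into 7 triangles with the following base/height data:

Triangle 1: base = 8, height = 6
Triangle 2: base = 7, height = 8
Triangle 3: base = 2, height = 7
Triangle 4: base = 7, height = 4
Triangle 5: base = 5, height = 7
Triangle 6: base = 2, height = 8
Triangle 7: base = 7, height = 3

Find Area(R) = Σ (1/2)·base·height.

(1/2)×8×6 + (1/2)×7×8 + (1/2)×2×7 + (1/2)×7×4 + (1/2)×5×7 + (1/2)×2×8 + (1/2)×7×3 = 109.0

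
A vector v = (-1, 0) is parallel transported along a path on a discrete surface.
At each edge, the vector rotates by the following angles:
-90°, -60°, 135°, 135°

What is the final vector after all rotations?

Total rotation: (-90°) + (-60°) + 135° + 135° = 120°. Final vector: (0.5000, -0.8660)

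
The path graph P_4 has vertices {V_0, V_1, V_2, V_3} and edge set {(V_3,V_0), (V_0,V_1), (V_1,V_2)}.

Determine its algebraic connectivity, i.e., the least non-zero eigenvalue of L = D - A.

The path graph P_n has Laplacian eigenvalues λ_k = 2 − 2cos(kπ/n), k = 0, 1, …, n−1. Here n = 4:
k=0: 2 − 2cos(0) = 0.0; k=1: 2 − 2cos(π/4) = 0.5858; k=2: 2 − 2cos(π/2) = 2.0; k=3: 2 − 2cos(3π/4) = 3.4142.
Laplacian eigenvalues: [0.0, 0.5858, 2.0, 3.4142]. Algebraic connectivity (smallest non-zero eigenvalue) = 0.5858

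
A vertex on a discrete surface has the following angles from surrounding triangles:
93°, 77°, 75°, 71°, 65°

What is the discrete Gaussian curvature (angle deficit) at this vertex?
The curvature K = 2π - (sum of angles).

Sum of angles = 381°. K = 360° - 381° = -21° = -7π/60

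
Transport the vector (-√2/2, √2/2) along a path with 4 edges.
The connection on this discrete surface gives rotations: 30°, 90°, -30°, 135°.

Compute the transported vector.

Total rotation: 30° + 90° + (-30°) + 135° = 225° ≡ -135° (mod 360°). Final vector: (1, 0)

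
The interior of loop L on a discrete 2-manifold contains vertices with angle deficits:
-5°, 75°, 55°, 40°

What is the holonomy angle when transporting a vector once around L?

Holonomy = total enclosed curvature = (-5°) + 75° + 55° + 40° = 165°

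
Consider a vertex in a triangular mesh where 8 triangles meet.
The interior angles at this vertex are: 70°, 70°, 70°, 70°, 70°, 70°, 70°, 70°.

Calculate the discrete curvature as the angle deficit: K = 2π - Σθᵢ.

Sum of angles = 560°. K = 360° - 560° = -200° = -10π/9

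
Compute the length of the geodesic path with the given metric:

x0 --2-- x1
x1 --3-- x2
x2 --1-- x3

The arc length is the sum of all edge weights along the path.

Arc length = 2 + 3 + 1 = 6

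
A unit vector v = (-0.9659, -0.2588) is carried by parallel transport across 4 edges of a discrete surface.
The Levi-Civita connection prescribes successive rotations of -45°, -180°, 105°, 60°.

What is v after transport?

Total rotation: (-45°) + (-180°) + 105° + 60° = -60°. Final vector: (-0.7071, 0.7071)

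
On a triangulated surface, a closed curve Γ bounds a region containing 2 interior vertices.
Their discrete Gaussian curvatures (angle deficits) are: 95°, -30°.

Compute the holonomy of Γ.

Holonomy = total enclosed curvature = 95° + (-30°) = 65°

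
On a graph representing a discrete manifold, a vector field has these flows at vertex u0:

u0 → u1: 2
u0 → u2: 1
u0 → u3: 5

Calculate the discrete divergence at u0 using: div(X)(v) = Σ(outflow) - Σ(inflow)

Divergence = sum of outgoing flows = 2 + 1 + 5 = 8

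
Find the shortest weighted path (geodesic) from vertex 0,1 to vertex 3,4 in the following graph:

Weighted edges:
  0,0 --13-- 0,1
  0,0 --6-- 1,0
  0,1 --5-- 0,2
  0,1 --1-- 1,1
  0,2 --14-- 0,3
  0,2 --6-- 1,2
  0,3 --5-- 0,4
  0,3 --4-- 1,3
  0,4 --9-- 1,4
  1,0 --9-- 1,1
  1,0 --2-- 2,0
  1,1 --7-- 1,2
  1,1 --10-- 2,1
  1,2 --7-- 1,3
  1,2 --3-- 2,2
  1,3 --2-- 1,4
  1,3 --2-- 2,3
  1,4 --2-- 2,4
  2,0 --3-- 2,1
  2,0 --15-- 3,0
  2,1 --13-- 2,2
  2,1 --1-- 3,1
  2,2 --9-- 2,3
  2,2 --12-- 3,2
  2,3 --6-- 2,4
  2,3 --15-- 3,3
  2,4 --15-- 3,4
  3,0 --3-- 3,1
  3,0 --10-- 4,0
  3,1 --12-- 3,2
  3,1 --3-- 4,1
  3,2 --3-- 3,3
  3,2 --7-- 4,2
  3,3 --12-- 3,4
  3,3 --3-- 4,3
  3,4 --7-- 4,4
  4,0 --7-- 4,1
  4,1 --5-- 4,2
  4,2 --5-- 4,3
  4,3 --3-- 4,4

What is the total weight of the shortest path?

Shortest path: 0,1 → 1,1 → 1,2 → 1,3 → 1,4 → 2,4 → 3,4, total weight = 34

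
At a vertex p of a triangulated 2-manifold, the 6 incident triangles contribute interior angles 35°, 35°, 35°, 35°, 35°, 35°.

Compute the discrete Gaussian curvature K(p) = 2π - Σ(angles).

Sum of angles = 210°. K = 360° - 210° = 150°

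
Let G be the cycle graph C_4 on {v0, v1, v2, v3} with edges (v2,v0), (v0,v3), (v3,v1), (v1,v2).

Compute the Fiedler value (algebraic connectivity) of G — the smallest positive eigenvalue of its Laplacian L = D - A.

The cycle graph C_n has Laplacian eigenvalues λ_k = 2 − 2cos(2πk/n), k = 0, 1, …, n−1. Here n = 4:
k=0: 2 − 2cos(0) = 0.0; k=1: 2 − 2cos(π/2) = 2.0; k=2: 2 − 2cos(π) = 4.0; k=3: 2 − 2cos(3π/2) = 2.0.
Laplacian eigenvalues: [0.0, 2.0, 2.0, 4.0]. Algebraic connectivity (smallest non-zero eigenvalue) = 2.0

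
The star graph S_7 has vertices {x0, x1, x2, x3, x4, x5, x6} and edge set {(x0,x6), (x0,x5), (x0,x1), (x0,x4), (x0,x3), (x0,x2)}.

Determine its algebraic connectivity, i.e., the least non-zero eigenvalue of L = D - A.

The star S_7 is the complete bipartite graph K_{1,6} (one hub of degree 6, 6 leaves of degree 1). The Laplacian spectrum of K_{p,q} is 0, p (multiplicity q−1), q (multiplicity p−1), p+q. With p = 1, q = 6: 0 once, 1 with multiplicity 5, and 7 once. (Check: trace L = sum of degrees = 12 = 5·1 + 7.)
Laplacian eigenvalues: [0.0, 1.0, 1.0, 1.0, 1.0, 1.0, 7.0]. Algebraic connectivity (smallest non-zero eigenvalue) = 1.0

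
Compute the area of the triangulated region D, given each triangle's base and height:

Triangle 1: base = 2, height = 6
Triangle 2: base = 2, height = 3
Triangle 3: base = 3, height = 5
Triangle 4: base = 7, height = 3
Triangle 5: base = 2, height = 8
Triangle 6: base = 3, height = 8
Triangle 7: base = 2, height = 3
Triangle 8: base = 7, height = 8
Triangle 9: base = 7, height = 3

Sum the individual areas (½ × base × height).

(1/2)×2×6 + (1/2)×2×3 + (1/2)×3×5 + (1/2)×7×3 + (1/2)×2×8 + (1/2)×3×8 + (1/2)×2×3 + (1/2)×7×8 + (1/2)×7×3 = 88.5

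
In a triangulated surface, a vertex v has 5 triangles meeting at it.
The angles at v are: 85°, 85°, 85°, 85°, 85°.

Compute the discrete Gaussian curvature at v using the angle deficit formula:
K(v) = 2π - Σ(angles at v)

Sum of angles = 425°. K = 360° - 425° = -65°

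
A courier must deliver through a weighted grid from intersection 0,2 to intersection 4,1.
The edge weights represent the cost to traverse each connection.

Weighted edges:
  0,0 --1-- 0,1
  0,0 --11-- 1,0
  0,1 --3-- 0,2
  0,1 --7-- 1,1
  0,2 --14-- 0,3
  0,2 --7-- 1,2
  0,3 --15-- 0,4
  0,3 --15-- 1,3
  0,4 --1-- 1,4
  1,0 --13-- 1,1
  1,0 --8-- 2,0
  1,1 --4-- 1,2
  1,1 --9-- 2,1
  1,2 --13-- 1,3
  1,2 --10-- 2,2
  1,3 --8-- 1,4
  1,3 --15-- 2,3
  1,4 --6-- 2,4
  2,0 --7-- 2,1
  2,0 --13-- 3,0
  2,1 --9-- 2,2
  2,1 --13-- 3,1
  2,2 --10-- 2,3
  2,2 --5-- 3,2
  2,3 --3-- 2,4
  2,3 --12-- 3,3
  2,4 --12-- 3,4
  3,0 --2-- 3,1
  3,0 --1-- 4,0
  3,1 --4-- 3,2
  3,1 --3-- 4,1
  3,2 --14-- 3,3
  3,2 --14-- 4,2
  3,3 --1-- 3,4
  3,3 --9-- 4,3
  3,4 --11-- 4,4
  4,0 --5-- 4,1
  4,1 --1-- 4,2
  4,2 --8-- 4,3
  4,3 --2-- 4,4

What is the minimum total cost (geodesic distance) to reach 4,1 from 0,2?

Shortest path: 0,2 → 1,2 → 2,2 → 3,2 → 3,1 → 4,1, total weight = 29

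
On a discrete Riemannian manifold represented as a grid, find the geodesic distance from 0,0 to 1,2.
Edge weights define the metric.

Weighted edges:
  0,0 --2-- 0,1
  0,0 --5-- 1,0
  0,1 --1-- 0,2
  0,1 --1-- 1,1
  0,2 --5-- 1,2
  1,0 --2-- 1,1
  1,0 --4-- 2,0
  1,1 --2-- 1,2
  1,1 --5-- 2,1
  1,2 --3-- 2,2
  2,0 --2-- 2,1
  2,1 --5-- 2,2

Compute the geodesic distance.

Shortest path: 0,0 → 0,1 → 1,1 → 1,2, total weight = 5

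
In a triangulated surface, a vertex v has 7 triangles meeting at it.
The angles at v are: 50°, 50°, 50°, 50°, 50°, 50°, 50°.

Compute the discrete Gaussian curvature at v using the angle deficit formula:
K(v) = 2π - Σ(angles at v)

Sum of angles = 350°. K = 360° - 350° = 10° = π/18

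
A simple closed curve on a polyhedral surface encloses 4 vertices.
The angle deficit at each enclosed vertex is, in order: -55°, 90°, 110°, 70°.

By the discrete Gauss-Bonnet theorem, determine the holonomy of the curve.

Holonomy = total enclosed curvature = (-55°) + 90° + 110° + 70° = 215°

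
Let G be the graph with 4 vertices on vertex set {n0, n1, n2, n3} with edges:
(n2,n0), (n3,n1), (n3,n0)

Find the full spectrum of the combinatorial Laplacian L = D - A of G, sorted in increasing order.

Degrees: deg(n0) = 2, deg(n1) = 1, deg(n2) = 1, deg(n3) = 2.
L = D − A with rows/columns ordered (n0, n1, n2, n3):
  [ 2,  0, -1, -1]
  [ 0,  1,  0, -1]
  [-1,  0,  1,  0]
  [-1, -1,  0,  2]
Characteristic polynomial: det(λI − L) = λ(λ² − 4λ + 2)(λ − 2).
Roots: λ = 0; (λ² − 4λ + 2) = 0 ⇒ λ = 2 ± √2 ≈ 0.5858, 3.4142; (λ − 2) = 0 ⇒ λ = 2.
(Check: the roots sum (with multiplicity) to 6, matching trace L = Σdeg = 2·3 = 6.)
Laplacian eigenvalues (increasing order): [0.0, 0.5858, 2.0, 3.4142]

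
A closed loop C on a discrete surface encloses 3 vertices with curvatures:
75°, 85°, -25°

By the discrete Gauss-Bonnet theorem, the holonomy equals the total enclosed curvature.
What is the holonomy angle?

Holonomy = total enclosed curvature = 75° + 85° + (-25°) = 135°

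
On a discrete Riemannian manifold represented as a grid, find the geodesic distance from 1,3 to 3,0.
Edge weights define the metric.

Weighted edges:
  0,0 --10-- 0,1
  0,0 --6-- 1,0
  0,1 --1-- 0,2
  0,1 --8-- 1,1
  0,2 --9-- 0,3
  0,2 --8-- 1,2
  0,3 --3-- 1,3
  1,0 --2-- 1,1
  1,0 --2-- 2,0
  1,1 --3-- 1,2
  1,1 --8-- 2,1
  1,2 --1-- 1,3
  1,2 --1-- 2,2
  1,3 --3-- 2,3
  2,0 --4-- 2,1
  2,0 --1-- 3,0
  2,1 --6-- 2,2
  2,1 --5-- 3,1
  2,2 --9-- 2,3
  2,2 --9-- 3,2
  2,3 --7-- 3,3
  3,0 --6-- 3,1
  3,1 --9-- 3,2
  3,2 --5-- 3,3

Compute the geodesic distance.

Shortest path: 1,3 → 1,2 → 1,1 → 1,0 → 2,0 → 3,0, total weight = 9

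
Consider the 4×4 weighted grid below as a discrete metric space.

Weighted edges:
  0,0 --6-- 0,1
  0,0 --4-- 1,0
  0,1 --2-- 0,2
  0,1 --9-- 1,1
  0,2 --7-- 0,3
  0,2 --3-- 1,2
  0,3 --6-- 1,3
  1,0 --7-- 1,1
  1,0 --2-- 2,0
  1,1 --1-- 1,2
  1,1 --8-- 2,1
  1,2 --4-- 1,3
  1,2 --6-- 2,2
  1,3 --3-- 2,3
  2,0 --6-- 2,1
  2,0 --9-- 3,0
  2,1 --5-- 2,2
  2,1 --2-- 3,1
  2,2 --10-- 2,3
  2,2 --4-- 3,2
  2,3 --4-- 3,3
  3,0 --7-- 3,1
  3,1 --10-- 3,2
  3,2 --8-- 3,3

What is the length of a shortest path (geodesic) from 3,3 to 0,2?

Shortest path: 3,3 → 2,3 → 1,3 → 1,2 → 0,2, total weight = 14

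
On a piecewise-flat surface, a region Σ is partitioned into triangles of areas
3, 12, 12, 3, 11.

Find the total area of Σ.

3 + 12 + 12 + 3 + 11 = 41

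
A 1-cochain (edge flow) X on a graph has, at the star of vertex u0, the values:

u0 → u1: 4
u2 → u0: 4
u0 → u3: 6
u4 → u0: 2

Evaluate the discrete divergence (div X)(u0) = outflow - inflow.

Divergence = sum of outgoing flows = 4 + (-4) + 6 + (-2) = 4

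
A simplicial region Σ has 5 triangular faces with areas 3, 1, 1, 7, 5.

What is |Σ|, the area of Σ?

3 + 1 + 1 + 7 + 5 = 17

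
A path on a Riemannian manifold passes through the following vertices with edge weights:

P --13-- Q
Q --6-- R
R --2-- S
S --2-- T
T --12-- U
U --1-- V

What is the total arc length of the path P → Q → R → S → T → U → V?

Arc length = 13 + 6 + 2 + 2 + 12 + 1 = 36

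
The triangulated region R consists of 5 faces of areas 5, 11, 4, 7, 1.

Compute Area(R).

5 + 11 + 4 + 7 + 1 = 28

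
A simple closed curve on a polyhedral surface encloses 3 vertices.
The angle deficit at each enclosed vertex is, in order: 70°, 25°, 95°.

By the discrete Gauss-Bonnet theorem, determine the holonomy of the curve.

Holonomy = total enclosed curvature = 70° + 25° + 95° = 190°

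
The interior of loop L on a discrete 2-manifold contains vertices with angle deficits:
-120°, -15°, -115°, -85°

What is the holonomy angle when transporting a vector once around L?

Holonomy = total enclosed curvature = (-120°) + (-15°) + (-115°) + (-85°) = -335°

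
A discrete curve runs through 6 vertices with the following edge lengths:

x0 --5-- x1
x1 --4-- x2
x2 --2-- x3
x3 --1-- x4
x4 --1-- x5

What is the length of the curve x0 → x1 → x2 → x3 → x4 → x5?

Arc length = 5 + 4 + 2 + 1 + 1 = 13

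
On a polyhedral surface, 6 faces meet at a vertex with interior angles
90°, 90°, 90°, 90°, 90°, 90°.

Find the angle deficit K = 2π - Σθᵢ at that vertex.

Sum of angles = 540°. K = 360° - 540° = -180° = -π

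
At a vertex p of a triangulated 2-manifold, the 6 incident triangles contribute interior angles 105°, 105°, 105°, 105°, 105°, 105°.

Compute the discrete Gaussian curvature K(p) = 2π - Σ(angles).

Sum of angles = 630°. K = 360° - 630° = -270° = -3π/2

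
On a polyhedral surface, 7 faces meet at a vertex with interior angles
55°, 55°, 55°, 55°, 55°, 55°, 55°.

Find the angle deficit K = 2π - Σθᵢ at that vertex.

Sum of angles = 385°. K = 360° - 385° = -25°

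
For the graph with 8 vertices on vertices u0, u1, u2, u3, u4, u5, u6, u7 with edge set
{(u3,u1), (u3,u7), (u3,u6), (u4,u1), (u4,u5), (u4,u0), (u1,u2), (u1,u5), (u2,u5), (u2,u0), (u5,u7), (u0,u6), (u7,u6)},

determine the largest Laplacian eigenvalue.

Degrees: deg(u0) = 3, deg(u1) = 4, deg(u2) = 3, deg(u3) = 3, deg(u4) = 3, deg(u5) = 4, deg(u6) = 3, deg(u7) = 3.
L = D − A with rows/columns ordered (u0, u1, u2, u3, u4, u5, u6, u7):
  [ 3,  0, -1,  0, -1,  0, -1,  0]
  [ 0,  4, -1, -1, -1, -1,  0,  0]
  [-1, -1,  3,  0,  0, -1,  0,  0]
  [ 0, -1,  0,  3,  0,  0, -1, -1]
  [-1, -1,  0,  0,  3, -1,  0,  0]
  [ 0, -1, -1,  0, -1,  4,  0, -1]
  [-1,  0,  0, -1,  0,  0,  3, -1]
  [ 0,  0,  0, -1,  0, -1, -1,  3]
Characteristic polynomial: det(λI − L) = λ(λ² − 7λ + 8)(λ² − 7λ + 11)(λ − 3)(λ² − 9λ + 19).
Roots: λ = 0; (λ² − 7λ + 8) = 0 ⇒ λ = (7 ± √17)/2 ≈ 1.4384, 5.5616; (λ² − 7λ + 11) = 0 ⇒ λ = (7 ± √5)/2 ≈ 2.382, 4.618; (λ − 3) = 0 ⇒ λ = 3; (λ² − 9λ + 19) = 0 ⇒ λ = (9 ± √5)/2 ≈ 3.382, 5.618.
(Check: the roots sum (with multiplicity) to 26, matching trace L = Σdeg = 2·13 = 26.)
Laplacian eigenvalues: [0.0, 1.4384, 2.382, 3.0, 3.382, 4.618, 5.5616, 5.618]. Largest eigenvalue (spectral radius) = 5.618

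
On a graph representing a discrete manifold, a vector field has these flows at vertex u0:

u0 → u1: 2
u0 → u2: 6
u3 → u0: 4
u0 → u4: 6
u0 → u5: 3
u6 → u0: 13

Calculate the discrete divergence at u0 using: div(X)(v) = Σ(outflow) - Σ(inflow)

Divergence = sum of outgoing flows = 2 + 6 + (-4) + 6 + 3 + (-13) = 0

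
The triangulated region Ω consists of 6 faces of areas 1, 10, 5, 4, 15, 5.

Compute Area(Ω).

1 + 10 + 5 + 4 + 15 + 5 = 40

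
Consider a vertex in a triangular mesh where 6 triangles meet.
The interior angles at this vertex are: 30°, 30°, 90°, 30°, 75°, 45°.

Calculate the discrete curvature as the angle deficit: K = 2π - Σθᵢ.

Sum of angles = 300°. K = 360° - 300° = 60° = π/3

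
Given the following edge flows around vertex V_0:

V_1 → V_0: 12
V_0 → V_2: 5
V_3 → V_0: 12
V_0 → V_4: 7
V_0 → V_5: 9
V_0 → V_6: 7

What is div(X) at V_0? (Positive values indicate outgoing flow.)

Divergence = sum of outgoing flows = (-12) + 5 + (-12) + 7 + 9 + 7 = 4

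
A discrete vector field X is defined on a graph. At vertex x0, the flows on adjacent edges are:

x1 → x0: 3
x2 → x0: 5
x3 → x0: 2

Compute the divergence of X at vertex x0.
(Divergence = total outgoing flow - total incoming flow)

Divergence = sum of outgoing flows = (-3) + (-5) + (-2) = -10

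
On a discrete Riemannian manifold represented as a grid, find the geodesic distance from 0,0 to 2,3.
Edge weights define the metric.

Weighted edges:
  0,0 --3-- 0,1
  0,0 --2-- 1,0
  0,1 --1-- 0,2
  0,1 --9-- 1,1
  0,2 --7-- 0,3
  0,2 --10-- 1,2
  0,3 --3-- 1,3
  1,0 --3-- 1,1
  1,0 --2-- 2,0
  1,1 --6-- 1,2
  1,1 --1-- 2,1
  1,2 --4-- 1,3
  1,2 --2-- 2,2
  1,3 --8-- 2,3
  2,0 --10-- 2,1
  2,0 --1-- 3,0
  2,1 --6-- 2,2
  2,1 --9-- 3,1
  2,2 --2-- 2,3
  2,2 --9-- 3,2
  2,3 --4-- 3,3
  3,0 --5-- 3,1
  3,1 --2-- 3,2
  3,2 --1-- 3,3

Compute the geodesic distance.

Shortest path: 0,0 → 1,0 → 1,1 → 2,1 → 2,2 → 2,3, total weight = 14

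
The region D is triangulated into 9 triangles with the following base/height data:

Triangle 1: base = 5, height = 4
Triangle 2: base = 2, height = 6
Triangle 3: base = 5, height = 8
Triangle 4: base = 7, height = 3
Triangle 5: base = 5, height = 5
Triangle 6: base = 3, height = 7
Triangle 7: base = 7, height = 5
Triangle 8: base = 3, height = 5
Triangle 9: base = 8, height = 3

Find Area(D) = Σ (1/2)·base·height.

(1/2)×5×4 + (1/2)×2×6 + (1/2)×5×8 + (1/2)×7×3 + (1/2)×5×5 + (1/2)×3×7 + (1/2)×7×5 + (1/2)×3×5 + (1/2)×8×3 = 106.5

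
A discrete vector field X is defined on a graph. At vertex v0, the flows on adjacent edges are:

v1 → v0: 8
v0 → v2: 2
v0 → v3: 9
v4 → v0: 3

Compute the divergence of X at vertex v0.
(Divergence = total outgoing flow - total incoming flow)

Divergence = sum of outgoing flows = (-8) + 2 + 9 + (-3) = 0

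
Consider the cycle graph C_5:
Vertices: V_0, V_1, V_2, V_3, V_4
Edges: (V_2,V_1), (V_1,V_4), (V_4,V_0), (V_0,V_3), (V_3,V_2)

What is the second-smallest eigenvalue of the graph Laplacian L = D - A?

The cycle graph C_n has Laplacian eigenvalues λ_k = 2 − 2cos(2πk/n), k = 0, 1, …, n−1. Here n = 5:
k=0: 2 − 2cos(0) = 0.0; k=1: 2 − 2cos(2π/5) = 1.382; k=2: 2 − 2cos(4π/5) = 3.618; k=3: 2 − 2cos(6π/5) = 3.618; k=4: 2 − 2cos(8π/5) = 1.382.
Laplacian eigenvalues: [0.0, 1.382, 1.382, 3.618, 3.618]. Algebraic connectivity (smallest non-zero eigenvalue) = 1.382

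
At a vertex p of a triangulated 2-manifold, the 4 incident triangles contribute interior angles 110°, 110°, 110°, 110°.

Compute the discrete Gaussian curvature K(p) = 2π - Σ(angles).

Sum of angles = 440°. K = 360° - 440° = -80°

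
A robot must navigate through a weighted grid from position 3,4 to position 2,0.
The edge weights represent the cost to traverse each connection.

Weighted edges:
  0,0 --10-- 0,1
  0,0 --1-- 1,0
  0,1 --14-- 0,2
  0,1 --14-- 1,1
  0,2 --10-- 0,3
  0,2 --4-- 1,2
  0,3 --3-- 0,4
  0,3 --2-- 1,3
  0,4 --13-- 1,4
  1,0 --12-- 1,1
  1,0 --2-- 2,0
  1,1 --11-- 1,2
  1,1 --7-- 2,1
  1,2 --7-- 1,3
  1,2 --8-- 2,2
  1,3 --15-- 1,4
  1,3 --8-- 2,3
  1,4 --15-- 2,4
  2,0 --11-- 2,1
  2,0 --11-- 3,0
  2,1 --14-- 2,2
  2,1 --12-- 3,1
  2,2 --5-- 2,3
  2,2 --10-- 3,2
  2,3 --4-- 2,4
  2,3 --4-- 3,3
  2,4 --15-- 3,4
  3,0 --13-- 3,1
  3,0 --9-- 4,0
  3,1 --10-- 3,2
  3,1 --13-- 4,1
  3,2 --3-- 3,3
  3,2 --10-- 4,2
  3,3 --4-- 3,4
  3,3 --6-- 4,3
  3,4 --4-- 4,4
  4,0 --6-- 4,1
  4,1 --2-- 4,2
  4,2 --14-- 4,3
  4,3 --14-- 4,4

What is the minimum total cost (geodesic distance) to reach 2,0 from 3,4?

Shortest path: 3,4 → 3,3 → 2,3 → 2,2 → 2,1 → 2,0, total weight = 38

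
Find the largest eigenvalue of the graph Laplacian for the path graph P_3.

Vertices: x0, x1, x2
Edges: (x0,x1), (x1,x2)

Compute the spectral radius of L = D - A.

The path graph P_n has Laplacian eigenvalues λ_k = 2 − 2cos(kπ/n), k = 0, 1, …, n−1. Here n = 3:
k=0: 2 − 2cos(0) = 0.0; k=1: 2 − 2cos(π/3) = 1.0; k=2: 2 − 2cos(2π/3) = 3.0.
Laplacian eigenvalues: [0.0, 1.0, 3.0]. Largest eigenvalue (spectral radius) = 3.0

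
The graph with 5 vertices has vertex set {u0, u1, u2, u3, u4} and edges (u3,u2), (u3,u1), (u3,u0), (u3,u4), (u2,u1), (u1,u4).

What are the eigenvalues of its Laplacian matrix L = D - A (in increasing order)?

Degrees: deg(u0) = 1, deg(u1) = 3, deg(u2) = 2, deg(u3) = 4, deg(u4) = 2.
L = D − A with rows/columns ordered (u0, u1, u2, u3, u4):
  [ 1,  0,  0, -1,  0]
  [ 0,  3, -1, -1, -1]
  [ 0, -1,  2, -1,  0]
  [-1, -1, -1,  4, -1]
  [ 0, -1,  0, -1,  2]
Characteristic polynomial: det(λI − L) = λ(λ − 1)(λ − 2)(λ − 4)(λ − 5).
Roots: λ = 0; (λ − 1) = 0 ⇒ λ = 1; (λ − 2) = 0 ⇒ λ = 2; (λ − 4) = 0 ⇒ λ = 4; (λ − 5) = 0 ⇒ λ = 5.
(Check: the roots sum (with multiplicity) to 12, matching trace L = Σdeg = 2·6 = 12.)
Laplacian eigenvalues (increasing order): [0.0, 1.0, 2.0, 4.0, 5.0]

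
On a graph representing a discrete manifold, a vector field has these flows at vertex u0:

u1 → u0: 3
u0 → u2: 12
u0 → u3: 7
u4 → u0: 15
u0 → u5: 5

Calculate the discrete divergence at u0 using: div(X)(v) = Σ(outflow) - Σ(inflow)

Divergence = sum of outgoing flows = (-3) + 12 + 7 + (-15) + 5 = 6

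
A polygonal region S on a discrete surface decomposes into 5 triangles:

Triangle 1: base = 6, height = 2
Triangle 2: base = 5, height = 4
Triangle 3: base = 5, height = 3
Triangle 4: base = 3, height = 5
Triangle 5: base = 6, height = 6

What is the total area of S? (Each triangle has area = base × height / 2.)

(1/2)×6×2 + (1/2)×5×4 + (1/2)×5×3 + (1/2)×3×5 + (1/2)×6×6 = 49.0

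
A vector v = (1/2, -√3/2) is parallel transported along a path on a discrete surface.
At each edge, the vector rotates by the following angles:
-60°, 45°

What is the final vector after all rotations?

Total rotation: (-60°) + 45° = -15°. Final vector: (0.2588, -0.9659)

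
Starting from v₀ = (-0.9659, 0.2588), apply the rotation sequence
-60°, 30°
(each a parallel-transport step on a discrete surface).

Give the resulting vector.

Total rotation: (-60°) + 30° = -30°. Final vector: (-0.7071, 0.7071)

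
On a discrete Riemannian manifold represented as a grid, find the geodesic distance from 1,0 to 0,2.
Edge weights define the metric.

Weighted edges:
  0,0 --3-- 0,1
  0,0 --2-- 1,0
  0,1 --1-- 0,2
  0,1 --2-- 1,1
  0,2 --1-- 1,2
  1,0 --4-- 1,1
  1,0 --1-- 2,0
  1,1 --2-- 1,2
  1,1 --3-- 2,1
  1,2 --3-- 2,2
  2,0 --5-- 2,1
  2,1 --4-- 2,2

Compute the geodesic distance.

Shortest path: 1,0 → 0,0 → 0,1 → 0,2, total weight = 6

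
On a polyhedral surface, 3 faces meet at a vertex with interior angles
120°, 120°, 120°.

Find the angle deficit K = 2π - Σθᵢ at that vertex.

Sum of angles = 360°. K = 360° - 360° = 0°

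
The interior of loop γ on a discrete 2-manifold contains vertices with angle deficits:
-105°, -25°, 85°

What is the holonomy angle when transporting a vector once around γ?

Holonomy = total enclosed curvature = (-105°) + (-25°) + 85° = -45°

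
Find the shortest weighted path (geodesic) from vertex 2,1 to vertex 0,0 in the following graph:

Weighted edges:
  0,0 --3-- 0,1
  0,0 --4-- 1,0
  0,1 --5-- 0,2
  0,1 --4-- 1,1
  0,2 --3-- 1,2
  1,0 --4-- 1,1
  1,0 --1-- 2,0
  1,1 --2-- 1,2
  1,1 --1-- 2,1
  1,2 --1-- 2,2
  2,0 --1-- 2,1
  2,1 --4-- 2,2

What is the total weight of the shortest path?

Shortest path: 2,1 → 2,0 → 1,0 → 0,0, total weight = 6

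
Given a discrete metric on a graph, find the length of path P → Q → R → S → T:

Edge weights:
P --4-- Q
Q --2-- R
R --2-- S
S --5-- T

Arc length = 4 + 2 + 2 + 5 = 13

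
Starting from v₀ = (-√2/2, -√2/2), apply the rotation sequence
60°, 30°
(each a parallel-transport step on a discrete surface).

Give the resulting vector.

Total rotation: 60° + 30° = 90°. Final vector: (0.7071, -0.7071)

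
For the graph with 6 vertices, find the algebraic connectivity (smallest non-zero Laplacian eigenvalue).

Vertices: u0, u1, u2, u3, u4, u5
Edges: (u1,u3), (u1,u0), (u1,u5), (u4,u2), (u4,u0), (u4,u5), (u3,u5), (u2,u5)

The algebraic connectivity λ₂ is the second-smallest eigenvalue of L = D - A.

Degrees: deg(u0) = 2, deg(u1) = 3, deg(u2) = 2, deg(u3) = 2, deg(u4) = 3, deg(u5) = 4.
L = D − A with rows/columns ordered (u0, u1, u2, u3, u4, u5):
  [ 2, -1,  0,  0, -1,  0]
  [-1,  3,  0, -1,  0, -1]
  [ 0,  0,  2,  0, -1, -1]
  [ 0, -1,  0,  2,  0, -1]
  [-1,  0, -1,  0,  3, -1]
  [ 0, -1, -1, -1, -1,  4]
Characteristic polynomial: det(λI − L) = λ(λ² − 5λ + 5)(λ² − 7λ + 9)(λ − 4).
Roots: λ = 0; (λ² − 5λ + 5) = 0 ⇒ λ = (5 ± √5)/2 ≈ 1.382, 3.618; (λ² − 7λ + 9) = 0 ⇒ λ = (7 ± √13)/2 ≈ 1.6972, 5.3028; (λ − 4) = 0 ⇒ λ = 4.
(Check: the roots sum (with multiplicity) to 16, matching trace L = Σdeg = 2·8 = 16.)
Laplacian eigenvalues: [0.0, 1.382, 1.6972, 3.618, 4.0, 5.3028]. Algebraic connectivity (smallest non-zero eigenvalue) = 1.382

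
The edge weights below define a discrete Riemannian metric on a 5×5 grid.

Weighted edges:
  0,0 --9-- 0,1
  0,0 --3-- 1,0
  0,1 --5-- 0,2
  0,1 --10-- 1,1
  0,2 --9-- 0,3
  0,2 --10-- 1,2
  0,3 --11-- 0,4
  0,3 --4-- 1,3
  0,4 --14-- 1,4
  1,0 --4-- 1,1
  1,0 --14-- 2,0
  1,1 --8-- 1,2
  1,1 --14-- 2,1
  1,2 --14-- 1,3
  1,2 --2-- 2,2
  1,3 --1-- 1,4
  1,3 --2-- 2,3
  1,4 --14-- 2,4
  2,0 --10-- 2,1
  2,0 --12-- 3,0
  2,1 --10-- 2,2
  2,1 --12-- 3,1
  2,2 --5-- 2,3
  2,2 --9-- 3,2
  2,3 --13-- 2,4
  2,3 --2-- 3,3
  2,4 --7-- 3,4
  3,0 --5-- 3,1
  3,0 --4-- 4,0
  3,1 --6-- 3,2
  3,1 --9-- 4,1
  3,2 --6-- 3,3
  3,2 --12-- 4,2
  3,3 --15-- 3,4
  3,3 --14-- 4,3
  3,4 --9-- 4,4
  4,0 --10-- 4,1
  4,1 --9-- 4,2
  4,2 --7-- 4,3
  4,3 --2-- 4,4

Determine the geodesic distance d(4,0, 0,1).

Shortest path: 4,0 → 3,0 → 3,1 → 3,2 → 2,2 → 1,2 → 0,2 → 0,1, total weight = 41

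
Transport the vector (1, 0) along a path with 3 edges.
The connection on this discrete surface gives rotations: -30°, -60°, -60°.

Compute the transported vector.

Total rotation: (-30°) + (-60°) + (-60°) = -150°. Final vector: (-0.8660, -0.5000)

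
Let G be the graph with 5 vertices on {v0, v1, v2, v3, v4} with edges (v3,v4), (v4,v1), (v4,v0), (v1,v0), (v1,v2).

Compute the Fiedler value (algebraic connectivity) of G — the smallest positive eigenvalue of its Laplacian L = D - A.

Degrees: deg(v0) = 2, deg(v1) = 3, deg(v2) = 1, deg(v3) = 1, deg(v4) = 3.
L = D − A with rows/columns ordered (v0, v1, v2, v3, v4):
  [ 2, -1,  0,  0, -1]
  [-1,  3, -1,  0, -1]
  [ 0, -1,  1,  0,  0]
  [ 0,  0,  0,  1, -1]
  [-1, -1,  0, -1,  3]
Characteristic polynomial: det(λI − L) = λ(λ² − 5λ + 3)(λ² − 5λ + 5).
Roots: λ = 0; (λ² − 5λ + 3) = 0 ⇒ λ = (5 ± √13)/2 ≈ 0.6972, 4.3028; (λ² − 5λ + 5) = 0 ⇒ λ = (5 ± √5)/2 ≈ 1.382, 3.618.
(Check: the roots sum (with multiplicity) to 10, matching trace L = Σdeg = 2·5 = 10.)
Laplacian eigenvalues: [0.0, 0.6972, 1.382, 3.618, 4.3028]. Algebraic connectivity (smallest non-zero eigenvalue) = 0.6972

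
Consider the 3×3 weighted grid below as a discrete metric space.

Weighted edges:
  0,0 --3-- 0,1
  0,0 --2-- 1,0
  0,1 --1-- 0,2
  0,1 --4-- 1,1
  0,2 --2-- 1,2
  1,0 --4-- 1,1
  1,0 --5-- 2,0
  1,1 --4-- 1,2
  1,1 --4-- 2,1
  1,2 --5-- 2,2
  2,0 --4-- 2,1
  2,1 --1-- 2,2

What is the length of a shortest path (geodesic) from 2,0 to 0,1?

Shortest path: 2,0 → 1,0 → 0,0 → 0,1, total weight = 10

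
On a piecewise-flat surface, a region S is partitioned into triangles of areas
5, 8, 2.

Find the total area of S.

5 + 8 + 2 = 15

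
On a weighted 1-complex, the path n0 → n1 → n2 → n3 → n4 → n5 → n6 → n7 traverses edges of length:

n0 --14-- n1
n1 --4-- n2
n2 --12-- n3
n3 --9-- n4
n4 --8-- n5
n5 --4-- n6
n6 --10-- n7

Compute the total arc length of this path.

Arc length = 14 + 4 + 12 + 9 + 8 + 4 + 10 = 61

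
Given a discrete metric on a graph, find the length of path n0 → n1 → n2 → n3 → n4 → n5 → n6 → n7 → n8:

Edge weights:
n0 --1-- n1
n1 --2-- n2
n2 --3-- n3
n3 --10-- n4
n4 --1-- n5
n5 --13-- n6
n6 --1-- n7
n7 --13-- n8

Arc length = 1 + 2 + 3 + 10 + 1 + 13 + 1 + 13 = 44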